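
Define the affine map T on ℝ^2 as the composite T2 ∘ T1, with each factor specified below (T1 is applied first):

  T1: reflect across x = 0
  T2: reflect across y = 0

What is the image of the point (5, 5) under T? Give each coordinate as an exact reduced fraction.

T1 reflect across x = 0: (5, 5) → (-5, 5)
T2 reflect across y = 0: (-5, 5) → (-5, -5)

T(p) = (-5, -5)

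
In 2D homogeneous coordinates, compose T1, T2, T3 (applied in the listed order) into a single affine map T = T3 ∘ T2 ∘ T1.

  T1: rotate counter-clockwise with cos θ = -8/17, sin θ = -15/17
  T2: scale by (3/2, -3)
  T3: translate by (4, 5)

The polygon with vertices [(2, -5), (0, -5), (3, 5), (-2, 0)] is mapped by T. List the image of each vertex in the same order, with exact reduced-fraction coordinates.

T1 rotate counter-clockwise with cos θ = -8/17, sin θ = -15/17: (2, -5) → (-91/17, 10/17); (0, -5) → (-75/17, 40/17); (3, 5) → (3, -5); (-2, 0) → (16/17, 30/17)
T2 scale by (3/2, -3): (-91/17, 10/17) → (-273/34, -30/17); (-75/17, 40/17) → (-225/34, -120/17); (3, -5) → (9/2, 15); (16/17, 30/17) → (24/17, -90/17)
T3 translate by (4, 5): (-273/34, -30/17) → (-137/34, 55/17); (-225/34, -120/17) → (-89/34, -35/17); (9/2, 15) → (17/2, 20); (24/17, -90/17) → (92/17, -5/17)

image vertices: (-137/34, 55/17), (-89/34, -35/17), (17/2, 20), (92/17, -5/17)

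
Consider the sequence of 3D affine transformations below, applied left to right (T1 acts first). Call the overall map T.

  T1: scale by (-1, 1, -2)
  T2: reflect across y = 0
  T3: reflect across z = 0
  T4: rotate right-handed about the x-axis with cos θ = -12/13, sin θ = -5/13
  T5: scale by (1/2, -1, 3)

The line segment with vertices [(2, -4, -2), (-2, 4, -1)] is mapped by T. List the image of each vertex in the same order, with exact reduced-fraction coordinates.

image vertices: (-1, 68/13, 84/13), (1, -38/13, 132/13)

T1 scale by (-1, 1, -2): (2, -4, -2) → (-2, -4, 4); (-2, 4, -1) → (2, 4, 2)
T2 reflect across y = 0: (-2, -4, 4) → (-2, 4, 4); (2, 4, 2) → (2, -4, 2)
T3 reflect across z = 0: (-2, 4, 4) → (-2, 4, -4); (2, -4, 2) → (2, -4, -2)
T4 rotate right-handed about the x-axis with cos θ = -12/13, sin θ = -5/13: (-2, 4, -4) → (-2, -68/13, 28/13); (2, -4, -2) → (2, 38/13, 44/13)
T5 scale by (1/2, -1, 3): (-2, -68/13, 28/13) → (-1, 68/13, 84/13); (2, 38/13, 44/13) → (1, -38/13, 132/13)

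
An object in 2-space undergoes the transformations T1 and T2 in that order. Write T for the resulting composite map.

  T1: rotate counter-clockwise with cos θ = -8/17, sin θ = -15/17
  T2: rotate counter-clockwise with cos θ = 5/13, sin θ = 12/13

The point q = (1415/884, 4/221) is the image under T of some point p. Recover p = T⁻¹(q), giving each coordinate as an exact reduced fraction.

p = (1, 5/4)

T1 = [-8/17 15/17 0; -15/17 -8/17 0; 0 0 1]
T2·T1 = [140/221 171/221 0; -171/221 140/221 0; 0 0 1]
det M = 1; M⁻¹ = [140/221 -171/221 0; 171/221 140/221 0; 0 0 1]
M⁻¹ · (1415/884, 4/221)ᵀ = (1, 5/4)ᵀ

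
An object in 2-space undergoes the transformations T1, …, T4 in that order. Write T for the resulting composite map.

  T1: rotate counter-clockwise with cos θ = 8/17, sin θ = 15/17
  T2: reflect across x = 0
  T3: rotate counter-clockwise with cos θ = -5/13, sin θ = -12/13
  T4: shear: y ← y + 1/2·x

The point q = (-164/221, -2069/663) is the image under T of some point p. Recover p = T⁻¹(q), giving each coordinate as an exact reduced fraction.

T1 = [8/17 -15/17 0; 15/17 8/17 0; 0 0 1]
T2·T1 = [-8/17 15/17 0; 15/17 8/17 0; 0 0 1]
T3·…·T1 = [220/221 21/221 0; 21/221 -220/221 0; 0 0 1]
T4·…·T1 = [220/221 21/221 0; 131/221 -419/442 0; 0 0 1]
det M = -1; M⁻¹ = [419/442 21/221 0; 131/221 -220/221 0; 0 0 1]
M⁻¹ · (-164/221, -2069/663)ᵀ = (-1, 8/3)ᵀ

p = (-1, 8/3)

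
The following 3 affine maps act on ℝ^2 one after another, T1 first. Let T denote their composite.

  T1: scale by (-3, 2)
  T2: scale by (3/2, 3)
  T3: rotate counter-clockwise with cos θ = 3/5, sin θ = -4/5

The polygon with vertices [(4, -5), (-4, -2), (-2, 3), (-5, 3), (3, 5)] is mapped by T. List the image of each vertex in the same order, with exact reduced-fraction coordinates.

T1 scale by (-3, 2): (4, -5) → (-12, -10); (-4, -2) → (12, -4); (-2, 3) → (6, 6); (-5, 3) → (15, 6); (3, 5) → (-9, 10)
T2 scale by (3/2, 3): (-12, -10) → (-18, -30); (12, -4) → (18, -12); (6, 6) → (9, 18); (15, 6) → (45/2, 18); (-9, 10) → (-27/2, 30)
T3 rotate counter-clockwise with cos θ = 3/5, sin θ = -4/5: (-18, -30) → (-174/5, -18/5); (18, -12) → (6/5, -108/5); (9, 18) → (99/5, 18/5); (45/2, 18) → (279/10, -36/5); (-27/2, 30) → (159/10, 144/5)

image vertices: (-174/5, -18/5), (6/5, -108/5), (99/5, 18/5), (279/10, -36/5), (159/10, 144/5)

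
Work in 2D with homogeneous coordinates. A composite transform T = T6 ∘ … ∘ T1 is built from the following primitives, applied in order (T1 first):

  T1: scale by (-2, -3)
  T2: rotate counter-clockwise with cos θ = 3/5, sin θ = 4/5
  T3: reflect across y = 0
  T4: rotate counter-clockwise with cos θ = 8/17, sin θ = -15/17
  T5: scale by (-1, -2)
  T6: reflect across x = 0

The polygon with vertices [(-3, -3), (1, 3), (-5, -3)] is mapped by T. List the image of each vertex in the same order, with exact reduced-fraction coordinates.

image vertices: (-909/85, 276/85), (9, 4), (-1053/85, 892/85)

T1 scale by (-2, -3): (-3, -3) → (6, 9); (1, 3) → (-2, -9); (-5, -3) → (10, 9)
T2 rotate counter-clockwise with cos θ = 3/5, sin θ = 4/5: (6, 9) → (-18/5, 51/5); (-2, -9) → (6, -7); (10, 9) → (-6/5, 67/5)
T3 reflect across y = 0: (-18/5, 51/5) → (-18/5, -51/5); (6, -7) → (6, 7); (-6/5, 67/5) → (-6/5, -67/5)
T4 rotate counter-clockwise with cos θ = 8/17, sin θ = -15/17: (-18/5, -51/5) → (-909/85, -138/85); (6, 7) → (9, -2); (-6/5, -67/5) → (-1053/85, -446/85)
T5 scale by (-1, -2): (-909/85, -138/85) → (909/85, 276/85); (9, -2) → (-9, 4); (-1053/85, -446/85) → (1053/85, 892/85)
T6 reflect across x = 0: (909/85, 276/85) → (-909/85, 276/85); (-9, 4) → (9, 4); (1053/85, 892/85) → (-1053/85, 892/85)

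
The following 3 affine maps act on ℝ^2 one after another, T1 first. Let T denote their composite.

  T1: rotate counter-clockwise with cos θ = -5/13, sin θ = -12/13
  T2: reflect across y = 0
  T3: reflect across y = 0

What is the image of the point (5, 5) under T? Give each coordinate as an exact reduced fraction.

T1 rotate counter-clockwise with cos θ = -5/13, sin θ = -12/13: (5, 5) → (35/13, -85/13)
T2 reflect across y = 0: (35/13, -85/13) → (35/13, 85/13)
T3 reflect across y = 0: (35/13, 85/13) → (35/13, -85/13)

T(p) = (35/13, -85/13)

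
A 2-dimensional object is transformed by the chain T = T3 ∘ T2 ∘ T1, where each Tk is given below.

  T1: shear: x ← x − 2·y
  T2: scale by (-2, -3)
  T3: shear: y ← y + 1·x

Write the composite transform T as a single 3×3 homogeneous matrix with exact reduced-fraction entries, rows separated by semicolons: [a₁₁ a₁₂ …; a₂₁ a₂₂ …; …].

T1 = [1 -2 0; 0 1 0; 0 0 1]
T2·T1 = [-2 4 0; 0 -3 0; 0 0 1]
T3·…·T1 = [-2 4 0; -2 1 0; 0 0 1]

T = [-2 4 0; -2 1 0; 0 0 1]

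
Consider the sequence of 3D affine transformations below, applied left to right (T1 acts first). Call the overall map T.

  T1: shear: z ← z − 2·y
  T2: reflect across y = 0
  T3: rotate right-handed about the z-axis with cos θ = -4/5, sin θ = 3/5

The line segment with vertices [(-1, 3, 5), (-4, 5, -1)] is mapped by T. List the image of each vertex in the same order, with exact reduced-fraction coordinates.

image vertices: (13/5, 9/5, -1), (31/5, 8/5, -11)

T1 shear: z ← z − 2·y: (-1, 3, 5) → (-1, 3, -1); (-4, 5, -1) → (-4, 5, -11)
T2 reflect across y = 0: (-1, 3, -1) → (-1, -3, -1); (-4, 5, -11) → (-4, -5, -11)
T3 rotate right-handed about the z-axis with cos θ = -4/5, sin θ = 3/5: (-1, -3, -1) → (13/5, 9/5, -1); (-4, -5, -11) → (31/5, 8/5, -11)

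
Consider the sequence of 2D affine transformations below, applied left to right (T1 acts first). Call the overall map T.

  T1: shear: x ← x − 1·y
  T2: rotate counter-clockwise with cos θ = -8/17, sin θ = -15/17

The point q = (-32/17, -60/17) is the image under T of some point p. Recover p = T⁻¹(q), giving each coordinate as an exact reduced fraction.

T1 = [1 -1 0; 0 1 0; 0 0 1]
T2·T1 = [-8/17 23/17 0; -15/17 7/17 0; 0 0 1]
det M = 1; M⁻¹ = [7/17 -23/17 0; 15/17 -8/17 0; 0 0 1]
M⁻¹ · (-32/17, -60/17)ᵀ = (4, 0)ᵀ

p = (4, 0)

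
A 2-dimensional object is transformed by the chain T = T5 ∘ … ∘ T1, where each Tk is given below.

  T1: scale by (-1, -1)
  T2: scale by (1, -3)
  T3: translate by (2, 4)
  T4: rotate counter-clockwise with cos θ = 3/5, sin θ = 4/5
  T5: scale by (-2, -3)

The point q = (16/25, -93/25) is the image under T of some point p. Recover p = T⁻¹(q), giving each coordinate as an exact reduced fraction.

p = (6/5, -1)

T1 = [-1 0 0; 0 -1 0; 0 0 1]
T2·T1 = [-1 0 0; 0 3 0; 0 0 1]
T3·…·T1 = [-1 0 2; 0 3 4; 0 0 1]
T4·…·T1 = [-3/5 -12/5 -2; -4/5 9/5 4; 0 0 1]
T5·…·T1 = [6/5 24/5 4; 12/5 -27/5 -12; 0 0 1]
det M = -18; M⁻¹ = [3/10 4/15 2; 2/15 -1/15 -4/3; 0 0 1]
M⁻¹ · (16/25, -93/25)ᵀ = (6/5, -1)ᵀ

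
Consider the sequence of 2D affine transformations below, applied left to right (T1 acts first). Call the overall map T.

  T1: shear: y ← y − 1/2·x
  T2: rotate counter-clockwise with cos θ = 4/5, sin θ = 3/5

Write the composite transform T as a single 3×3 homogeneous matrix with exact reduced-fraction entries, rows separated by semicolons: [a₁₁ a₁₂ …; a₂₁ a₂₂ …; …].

T = [11/10 -3/5 0; 1/5 4/5 0; 0 0 1]

T1 = [1 0 0; -1/2 1 0; 0 0 1]
T2·T1 = [11/10 -3/5 0; 1/5 4/5 0; 0 0 1]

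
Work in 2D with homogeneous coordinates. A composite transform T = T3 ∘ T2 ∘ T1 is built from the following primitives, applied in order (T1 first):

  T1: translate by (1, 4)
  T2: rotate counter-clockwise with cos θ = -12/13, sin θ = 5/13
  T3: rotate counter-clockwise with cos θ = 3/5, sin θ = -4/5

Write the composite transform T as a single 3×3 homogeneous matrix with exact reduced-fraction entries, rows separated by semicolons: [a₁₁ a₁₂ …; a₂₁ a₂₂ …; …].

T = [-16/65 -63/65 -268/65; 63/65 -16/65 -1/65; 0 0 1]

T1 = [1 0 1; 0 1 4; 0 0 1]
T2·T1 = [-12/13 -5/13 -32/13; 5/13 -12/13 -43/13; 0 0 1]
T3·…·T1 = [-16/65 -63/65 -268/65; 63/65 -16/65 -1/65; 0 0 1]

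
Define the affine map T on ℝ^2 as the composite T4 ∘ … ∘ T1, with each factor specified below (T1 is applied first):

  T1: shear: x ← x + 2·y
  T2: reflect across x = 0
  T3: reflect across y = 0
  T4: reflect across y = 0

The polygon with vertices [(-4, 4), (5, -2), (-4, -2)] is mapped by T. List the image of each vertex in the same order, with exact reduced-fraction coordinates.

T1 shear: x ← x + 2·y: (-4, 4) → (4, 4); (5, -2) → (1, -2); (-4, -2) → (-8, -2)
T2 reflect across x = 0: (4, 4) → (-4, 4); (1, -2) → (-1, -2); (-8, -2) → (8, -2)
T3 reflect across y = 0: (-4, 4) → (-4, -4); (-1, -2) → (-1, 2); (8, -2) → (8, 2)
T4 reflect across y = 0: (-4, -4) → (-4, 4); (-1, 2) → (-1, -2); (8, 2) → (8, -2)

image vertices: (-4, 4), (-1, -2), (8, -2)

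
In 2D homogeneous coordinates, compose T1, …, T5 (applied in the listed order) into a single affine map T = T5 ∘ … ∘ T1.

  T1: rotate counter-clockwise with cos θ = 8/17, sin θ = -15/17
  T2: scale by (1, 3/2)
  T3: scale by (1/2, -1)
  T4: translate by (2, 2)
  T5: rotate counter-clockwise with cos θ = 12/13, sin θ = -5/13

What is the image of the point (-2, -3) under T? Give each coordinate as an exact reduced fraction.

T1 rotate counter-clockwise with cos θ = 8/17, sin θ = -15/17: (-2, -3) → (-61/17, 6/17)
T2 scale by (1, 3/2): (-61/17, 6/17) → (-61/17, 9/17)
T3 scale by (1/2, -1): (-61/17, 9/17) → (-61/34, -9/17)
T4 translate by (2, 2): (-61/34, -9/17) → (7/34, 25/17)
T5 rotate counter-clockwise with cos θ = 12/13, sin θ = -5/13: (7/34, 25/17) → (167/221, 565/442)

T(p) = (167/221, 565/442)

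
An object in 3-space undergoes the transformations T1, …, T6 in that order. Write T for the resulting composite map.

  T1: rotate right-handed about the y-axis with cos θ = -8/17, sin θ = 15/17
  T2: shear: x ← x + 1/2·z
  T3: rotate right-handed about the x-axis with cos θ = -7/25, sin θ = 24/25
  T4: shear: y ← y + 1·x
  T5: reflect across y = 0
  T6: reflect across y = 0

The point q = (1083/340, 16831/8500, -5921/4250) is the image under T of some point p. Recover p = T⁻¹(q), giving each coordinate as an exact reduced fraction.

p = (-5/2, -1, 7/5)

T1 = [-8/17 0 15/17 0; 0 1 0 0; -15/17 0 -8/17 0; 0 0 0 1]
T2·T1 = [-31/34 0 11/17 0; 0 1 0 0; -15/17 0 -8/17 0; 0 0 0 1]
T3·…·T1 = [-31/34 0 11/17 0; 72/85 -7/25 192/425 0; 21/85 24/25 56/425 0; 0 0 0 1]
T4·…·T1 = [-31/34 0 11/17 0; -11/170 -7/25 467/425 0; 21/85 24/25 56/425 0; 0 0 0 1]
T5·…·T1 = [-31/34 0 11/17 0; 11/170 7/25 -467/425 0; 21/85 24/25 56/425 0; 0 0 0 1]
T6·…·T1 = [-31/34 0 11/17 0; -11/170 -7/25 467/425 0; 21/85 24/25 56/425 0; 0 0 0 1]
det M = 1; M⁻¹ = [-464/425 264/425 77/425 0; 7/25 -7/25 24/25 0; 3/425 372/425 217/850 0; 0 0 0 1]
M⁻¹ · (1083/340, 16831/8500, -5921/4250)ᵀ = (-5/2, -1, 7/5)ᵀ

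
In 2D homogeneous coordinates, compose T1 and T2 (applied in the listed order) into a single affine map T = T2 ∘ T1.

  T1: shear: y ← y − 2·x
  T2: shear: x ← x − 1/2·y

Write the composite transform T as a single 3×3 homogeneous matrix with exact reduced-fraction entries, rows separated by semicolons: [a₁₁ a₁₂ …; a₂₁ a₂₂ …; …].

T = [2 -1/2 0; -2 1 0; 0 0 1]

T1 = [1 0 0; -2 1 0; 0 0 1]
T2·T1 = [2 -1/2 0; -2 1 0; 0 0 1]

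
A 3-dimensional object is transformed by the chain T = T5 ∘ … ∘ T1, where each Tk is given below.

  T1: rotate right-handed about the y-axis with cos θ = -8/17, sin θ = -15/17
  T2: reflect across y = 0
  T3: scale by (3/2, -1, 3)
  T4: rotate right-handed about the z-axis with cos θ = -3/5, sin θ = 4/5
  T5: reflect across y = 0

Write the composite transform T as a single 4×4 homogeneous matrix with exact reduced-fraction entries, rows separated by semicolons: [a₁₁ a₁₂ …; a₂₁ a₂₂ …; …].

T = [36/85 -4/5 27/34 0; 48/85 3/5 18/17 0; 45/17 0 -24/17 0; 0 0 0 1]

T1 = [-8/17 0 -15/17 0; 0 1 0 0; 15/17 0 -8/17 0; 0 0 0 1]
T2·T1 = [-8/17 0 -15/17 0; 0 -1 0 0; 15/17 0 -8/17 0; 0 0 0 1]
T3·…·T1 = [-12/17 0 -45/34 0; 0 1 0 0; 45/17 0 -24/17 0; 0 0 0 1]
T4·…·T1 = [36/85 -4/5 27/34 0; -48/85 -3/5 -18/17 0; 45/17 0 -24/17 0; 0 0 0 1]
T5·…·T1 = [36/85 -4/5 27/34 0; 48/85 3/5 18/17 0; 45/17 0 -24/17 0; 0 0 0 1]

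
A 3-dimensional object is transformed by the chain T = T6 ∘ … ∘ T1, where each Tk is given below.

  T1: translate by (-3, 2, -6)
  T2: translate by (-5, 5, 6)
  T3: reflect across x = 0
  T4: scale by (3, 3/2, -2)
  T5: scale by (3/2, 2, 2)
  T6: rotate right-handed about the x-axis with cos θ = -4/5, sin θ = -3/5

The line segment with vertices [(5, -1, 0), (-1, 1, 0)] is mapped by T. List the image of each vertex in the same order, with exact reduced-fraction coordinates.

T1 translate by (-3, 2, -6): (5, -1, 0) → (2, 1, -6); (-1, 1, 0) → (-4, 3, -6)
T2 translate by (-5, 5, 6): (2, 1, -6) → (-3, 6, 0); (-4, 3, -6) → (-9, 8, 0)
T3 reflect across x = 0: (-3, 6, 0) → (3, 6, 0); (-9, 8, 0) → (9, 8, 0)
T4 scale by (3, 3/2, -2): (3, 6, 0) → (9, 9, 0); (9, 8, 0) → (27, 12, 0)
T5 scale by (3/2, 2, 2): (9, 9, 0) → (27/2, 18, 0); (27, 12, 0) → (81/2, 24, 0)
T6 rotate right-handed about the x-axis with cos θ = -4/5, sin θ = -3/5: (27/2, 18, 0) → (27/2, -72/5, -54/5); (81/2, 24, 0) → (81/2, -96/5, -72/5)

image vertices: (27/2, -72/5, -54/5), (81/2, -96/5, -72/5)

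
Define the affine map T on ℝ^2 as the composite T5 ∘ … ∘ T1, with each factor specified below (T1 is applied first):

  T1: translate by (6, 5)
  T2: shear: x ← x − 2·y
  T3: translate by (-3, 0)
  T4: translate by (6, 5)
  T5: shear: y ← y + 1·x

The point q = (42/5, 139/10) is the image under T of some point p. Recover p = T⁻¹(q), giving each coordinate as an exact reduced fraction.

T1 = [1 0 6; 0 1 5; 0 0 1]
T2·T1 = [1 -2 -4; 0 1 5; 0 0 1]
T3·…·T1 = [1 -2 -7; 0 1 5; 0 0 1]
T4·…·T1 = [1 -2 -1; 0 1 10; 0 0 1]
T5·…·T1 = [1 -2 -1; 1 -1 9; 0 0 1]
det M = 1; M⁻¹ = [-1 2 -19; -1 1 -10; 0 0 1]
M⁻¹ · (42/5, 139/10)ᵀ = (2/5, -9/2)ᵀ

p = (2/5, -9/2)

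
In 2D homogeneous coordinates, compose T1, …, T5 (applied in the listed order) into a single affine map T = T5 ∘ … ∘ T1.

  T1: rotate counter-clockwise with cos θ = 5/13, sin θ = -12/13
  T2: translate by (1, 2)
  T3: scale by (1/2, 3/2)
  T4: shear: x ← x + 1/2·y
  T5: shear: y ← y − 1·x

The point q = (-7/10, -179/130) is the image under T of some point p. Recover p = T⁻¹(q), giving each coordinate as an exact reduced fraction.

T1 = [5/13 12/13 0; -12/13 5/13 0; 0 0 1]
T2·T1 = [5/13 12/13 1; -12/13 5/13 2; 0 0 1]
T3·…·T1 = [5/26 6/13 1/2; -18/13 15/26 3; 0 0 1]
T4·…·T1 = [-1/2 3/4 2; -18/13 15/26 3; 0 0 1]
T5·…·T1 = [-1/2 3/4 2; -23/26 -9/52 1; 0 0 1]
det M = 3/4; M⁻¹ = [-3/13 -1 19/13; 46/39 -2/3 -22/13; 0 0 1]
M⁻¹ · (-7/10, -179/130)ᵀ = (3, -8/5)ᵀ

p = (3, -8/5)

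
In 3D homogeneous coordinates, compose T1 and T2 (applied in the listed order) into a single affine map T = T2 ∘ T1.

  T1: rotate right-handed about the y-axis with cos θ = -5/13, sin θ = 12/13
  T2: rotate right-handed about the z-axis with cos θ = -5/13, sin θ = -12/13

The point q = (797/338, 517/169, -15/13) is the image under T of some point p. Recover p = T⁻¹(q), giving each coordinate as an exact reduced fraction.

p = (5/2, 1, -3)

T1 = [-5/13 0 12/13 0; 0 1 0 0; -12/13 0 -5/13 0; 0 0 0 1]
T2·T1 = [25/169 12/13 -60/169 0; 60/169 -5/13 -144/169 0; -12/13 0 -5/13 0; 0 0 0 1]
det M = 1; M⁻¹ = [25/169 60/169 -12/13 0; 12/13 -5/13 0 0; -60/169 -144/169 -5/13 0; 0 0 0 1]
M⁻¹ · (797/338, 517/169, -15/13)ᵀ = (5/2, 1, -3)ᵀ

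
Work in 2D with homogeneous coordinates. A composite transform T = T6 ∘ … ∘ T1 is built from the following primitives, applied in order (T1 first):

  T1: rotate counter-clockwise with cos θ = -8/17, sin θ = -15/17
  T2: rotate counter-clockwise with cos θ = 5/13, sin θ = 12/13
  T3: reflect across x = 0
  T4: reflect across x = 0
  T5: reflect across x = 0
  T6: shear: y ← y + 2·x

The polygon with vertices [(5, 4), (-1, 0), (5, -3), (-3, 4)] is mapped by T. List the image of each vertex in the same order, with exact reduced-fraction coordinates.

image vertices: (-1384/221, -3063/221), (140/221, 451/221), (-11/13, -97/13), (-264/221, 545/221)

T1 rotate counter-clockwise with cos θ = -8/17, sin θ = -15/17: (5, 4) → (20/17, -107/17); (-1, 0) → (8/17, 15/17); (5, -3) → (-5, -3); (-3, 4) → (84/17, 13/17)
T2 rotate counter-clockwise with cos θ = 5/13, sin θ = 12/13: (20/17, -107/17) → (1384/221, -295/221); (8/17, 15/17) → (-140/221, 171/221); (-5, -3) → (11/13, -75/13); (84/17, 13/17) → (264/221, 1073/221)
T3 reflect across x = 0: (1384/221, -295/221) → (-1384/221, -295/221); (-140/221, 171/221) → (140/221, 171/221); (11/13, -75/13) → (-11/13, -75/13); (264/221, 1073/221) → (-264/221, 1073/221)
T4 reflect across x = 0: (-1384/221, -295/221) → (1384/221, -295/221); (140/221, 171/221) → (-140/221, 171/221); (-11/13, -75/13) → (11/13, -75/13); (-264/221, 1073/221) → (264/221, 1073/221)
T5 reflect across x = 0: (1384/221, -295/221) → (-1384/221, -295/221); (-140/221, 171/221) → (140/221, 171/221); (11/13, -75/13) → (-11/13, -75/13); (264/221, 1073/221) → (-264/221, 1073/221)
T6 shear: y ← y + 2·x: (-1384/221, -295/221) → (-1384/221, -3063/221); (140/221, 171/221) → (140/221, 451/221); (-11/13, -75/13) → (-11/13, -97/13); (-264/221, 1073/221) → (-264/221, 545/221)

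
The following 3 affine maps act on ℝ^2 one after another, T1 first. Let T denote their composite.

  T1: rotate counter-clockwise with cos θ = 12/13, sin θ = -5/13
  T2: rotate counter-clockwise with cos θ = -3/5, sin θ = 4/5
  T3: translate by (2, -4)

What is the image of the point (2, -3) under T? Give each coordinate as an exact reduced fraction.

T(p) = (287/65, -86/65)

T1 rotate counter-clockwise with cos θ = 12/13, sin θ = -5/13: (2, -3) → (9/13, -46/13)
T2 rotate counter-clockwise with cos θ = -3/5, sin θ = 4/5: (9/13, -46/13) → (157/65, 174/65)
T3 translate by (2, -4): (157/65, 174/65) → (287/65, -86/65)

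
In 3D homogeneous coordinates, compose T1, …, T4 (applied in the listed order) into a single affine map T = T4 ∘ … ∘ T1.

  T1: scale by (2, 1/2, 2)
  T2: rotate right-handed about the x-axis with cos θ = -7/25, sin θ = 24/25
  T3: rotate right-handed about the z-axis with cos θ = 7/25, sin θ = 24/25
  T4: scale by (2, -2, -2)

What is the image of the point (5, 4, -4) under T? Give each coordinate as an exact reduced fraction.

T(p) = (-5044/625, -14492/625, -208/25)

T1 scale by (2, 1/2, 2): (5, 4, -4) → (10, 2, -8)
T2 rotate right-handed about the x-axis with cos θ = -7/25, sin θ = 24/25: (10, 2, -8) → (10, 178/25, 104/25)
T3 rotate right-handed about the z-axis with cos θ = 7/25, sin θ = 24/25: (10, 178/25, 104/25) → (-2522/625, 7246/625, 104/25)
T4 scale by (2, -2, -2): (-2522/625, 7246/625, 104/25) → (-5044/625, -14492/625, -208/25)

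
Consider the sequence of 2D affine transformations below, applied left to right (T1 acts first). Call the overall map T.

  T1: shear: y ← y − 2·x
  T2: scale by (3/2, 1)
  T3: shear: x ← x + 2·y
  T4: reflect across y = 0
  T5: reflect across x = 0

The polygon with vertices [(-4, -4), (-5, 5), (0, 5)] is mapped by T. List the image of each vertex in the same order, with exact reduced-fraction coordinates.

image vertices: (-2, -4), (-45/2, -15), (-10, -5)

T1 shear: y ← y − 2·x: (-4, -4) → (-4, 4); (-5, 5) → (-5, 15); (0, 5) → (0, 5)
T2 scale by (3/2, 1): (-4, 4) → (-6, 4); (-5, 15) → (-15/2, 15); (0, 5) → (0, 5)
T3 shear: x ← x + 2·y: (-6, 4) → (2, 4); (-15/2, 15) → (45/2, 15); (0, 5) → (10, 5)
T4 reflect across y = 0: (2, 4) → (2, -4); (45/2, 15) → (45/2, -15); (10, 5) → (10, -5)
T5 reflect across x = 0: (2, -4) → (-2, -4); (45/2, -15) → (-45/2, -15); (10, -5) → (-10, -5)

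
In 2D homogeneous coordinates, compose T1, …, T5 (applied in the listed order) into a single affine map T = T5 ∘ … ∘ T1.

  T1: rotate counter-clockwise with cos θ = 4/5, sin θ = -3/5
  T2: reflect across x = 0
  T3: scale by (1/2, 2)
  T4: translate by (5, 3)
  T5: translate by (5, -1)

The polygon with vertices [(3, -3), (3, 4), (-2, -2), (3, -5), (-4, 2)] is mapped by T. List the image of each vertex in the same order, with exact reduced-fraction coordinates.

image vertices: (97/10, -32/5), (38/5, 24/5), (57/5, 6/5), (103/10, -48/5), (11, 10)

T1 rotate counter-clockwise with cos θ = 4/5, sin θ = -3/5: (3, -3) → (3/5, -21/5); (3, 4) → (24/5, 7/5); (-2, -2) → (-14/5, -2/5); (3, -5) → (-3/5, -29/5); (-4, 2) → (-2, 4)
T2 reflect across x = 0: (3/5, -21/5) → (-3/5, -21/5); (24/5, 7/5) → (-24/5, 7/5); (-14/5, -2/5) → (14/5, -2/5); (-3/5, -29/5) → (3/5, -29/5); (-2, 4) → (2, 4)
T3 scale by (1/2, 2): (-3/5, -21/5) → (-3/10, -42/5); (-24/5, 7/5) → (-12/5, 14/5); (14/5, -2/5) → (7/5, -4/5); (3/5, -29/5) → (3/10, -58/5); (2, 4) → (1, 8)
T4 translate by (5, 3): (-3/10, -42/5) → (47/10, -27/5); (-12/5, 14/5) → (13/5, 29/5); (7/5, -4/5) → (32/5, 11/5); (3/10, -58/5) → (53/10, -43/5); (1, 8) → (6, 11)
T5 translate by (5, -1): (47/10, -27/5) → (97/10, -32/5); (13/5, 29/5) → (38/5, 24/5); (32/5, 11/5) → (57/5, 6/5); (53/10, -43/5) → (103/10, -48/5); (6, 11) → (11, 10)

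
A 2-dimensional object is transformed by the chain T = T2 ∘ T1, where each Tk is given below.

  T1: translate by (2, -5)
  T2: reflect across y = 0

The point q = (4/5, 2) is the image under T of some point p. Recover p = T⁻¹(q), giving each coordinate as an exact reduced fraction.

p = (-6/5, 3)

T1 = [1 0 2; 0 1 -5; 0 0 1]
T2·T1 = [1 0 2; 0 -1 5; 0 0 1]
det M = -1; M⁻¹ = [1 0 -2; 0 -1 5; 0 0 1]
M⁻¹ · (4/5, 2)ᵀ = (-6/5, 3)ᵀ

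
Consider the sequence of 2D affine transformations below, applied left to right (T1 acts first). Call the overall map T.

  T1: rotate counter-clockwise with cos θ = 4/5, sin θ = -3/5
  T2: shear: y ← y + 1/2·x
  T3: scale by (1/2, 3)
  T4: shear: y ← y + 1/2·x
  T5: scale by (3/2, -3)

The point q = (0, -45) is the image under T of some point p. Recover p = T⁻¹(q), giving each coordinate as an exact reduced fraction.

T1 = [4/5 3/5 0; -3/5 4/5 0; 0 0 1]
T2·T1 = [4/5 3/5 0; -1/5 11/10 0; 0 0 1]
T3·…·T1 = [2/5 3/10 0; -3/5 33/10 0; 0 0 1]
T4·…·T1 = [2/5 3/10 0; -2/5 69/20 0; 0 0 1]
T5·…·T1 = [3/5 9/20 0; 6/5 -207/20 0; 0 0 1]
det M = -27/4; M⁻¹ = [23/15 1/15 0; 8/45 -4/45 0; 0 0 1]
M⁻¹ · (0, -45)ᵀ = (-3, 4)ᵀ

p = (-3, 4)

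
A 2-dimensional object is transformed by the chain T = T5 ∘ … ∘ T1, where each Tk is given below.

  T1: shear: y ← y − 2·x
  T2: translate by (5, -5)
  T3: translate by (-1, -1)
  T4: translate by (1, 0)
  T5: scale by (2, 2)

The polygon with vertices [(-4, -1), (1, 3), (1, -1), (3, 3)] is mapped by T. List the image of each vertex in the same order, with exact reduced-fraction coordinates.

image vertices: (2, 2), (12, -10), (12, -18), (16, -18)

T1 shear: y ← y − 2·x: (-4, -1) → (-4, 7); (1, 3) → (1, 1); (1, -1) → (1, -3); (3, 3) → (3, -3)
T2 translate by (5, -5): (-4, 7) → (1, 2); (1, 1) → (6, -4); (1, -3) → (6, -8); (3, -3) → (8, -8)
T3 translate by (-1, -1): (1, 2) → (0, 1); (6, -4) → (5, -5); (6, -8) → (5, -9); (8, -8) → (7, -9)
T4 translate by (1, 0): (0, 1) → (1, 1); (5, -5) → (6, -5); (5, -9) → (6, -9); (7, -9) → (8, -9)
T5 scale by (2, 2): (1, 1) → (2, 2); (6, -5) → (12, -10); (6, -9) → (12, -18); (8, -9) → (16, -18)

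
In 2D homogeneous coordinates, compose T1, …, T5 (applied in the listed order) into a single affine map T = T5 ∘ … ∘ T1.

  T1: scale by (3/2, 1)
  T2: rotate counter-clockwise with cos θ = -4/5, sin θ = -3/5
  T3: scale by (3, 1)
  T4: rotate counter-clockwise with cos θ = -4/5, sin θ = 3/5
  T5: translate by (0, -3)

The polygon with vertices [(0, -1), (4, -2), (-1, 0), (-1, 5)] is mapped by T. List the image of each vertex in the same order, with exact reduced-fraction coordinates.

T1 scale by (3/2, 1): (0, -1) → (0, -1); (4, -2) → (6, -2); (-1, 0) → (-3/2, 0); (-1, 5) → (-3/2, 5)
T2 rotate counter-clockwise with cos θ = -4/5, sin θ = -3/5: (0, -1) → (-3/5, 4/5); (6, -2) → (-6, -2); (-3/2, 0) → (6/5, 9/10); (-3/2, 5) → (21/5, -31/10)
T3 scale by (3, 1): (-3/5, 4/5) → (-9/5, 4/5); (-6, -2) → (-18, -2); (6/5, 9/10) → (18/5, 9/10); (21/5, -31/10) → (63/5, -31/10)
T4 rotate counter-clockwise with cos θ = -4/5, sin θ = 3/5: (-9/5, 4/5) → (24/25, -43/25); (-18, -2) → (78/5, -46/5); (18/5, 9/10) → (-171/50, 36/25); (63/5, -31/10) → (-411/50, 251/25)
T5 translate by (0, -3): (24/25, -43/25) → (24/25, -118/25); (78/5, -46/5) → (78/5, -61/5); (-171/50, 36/25) → (-171/50, -39/25); (-411/50, 251/25) → (-411/50, 176/25)

image vertices: (24/25, -118/25), (78/5, -61/5), (-171/50, -39/25), (-411/50, 176/25)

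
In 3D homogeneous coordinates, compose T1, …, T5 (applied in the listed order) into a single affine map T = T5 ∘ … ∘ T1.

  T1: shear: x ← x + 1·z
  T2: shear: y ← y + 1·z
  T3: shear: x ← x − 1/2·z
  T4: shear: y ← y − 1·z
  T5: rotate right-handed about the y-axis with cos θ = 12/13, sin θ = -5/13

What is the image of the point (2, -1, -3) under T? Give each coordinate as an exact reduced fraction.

T(p) = (21/13, -1, -67/26)

T1 shear: x ← x + 1·z: (2, -1, -3) → (-1, -1, -3)
T2 shear: y ← y + 1·z: (-1, -1, -3) → (-1, -4, -3)
T3 shear: x ← x − 1/2·z: (-1, -4, -3) → (1/2, -4, -3)
T4 shear: y ← y − 1·z: (1/2, -4, -3) → (1/2, -1, -3)
T5 rotate right-handed about the y-axis with cos θ = 12/13, sin θ = -5/13: (1/2, -1, -3) → (21/13, -1, -67/26)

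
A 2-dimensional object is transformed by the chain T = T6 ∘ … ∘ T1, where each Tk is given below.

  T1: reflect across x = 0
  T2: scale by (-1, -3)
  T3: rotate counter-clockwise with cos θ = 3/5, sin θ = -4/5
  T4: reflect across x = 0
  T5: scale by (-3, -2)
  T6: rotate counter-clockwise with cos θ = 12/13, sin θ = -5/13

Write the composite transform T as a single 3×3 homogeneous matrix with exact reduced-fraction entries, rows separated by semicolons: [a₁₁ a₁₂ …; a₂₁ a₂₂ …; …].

T = [148/65 -342/65 0; 51/65 396/65 0; 0 0 1]

T1 = [-1 0 0; 0 1 0; 0 0 1]
T2·T1 = [1 0 0; 0 -3 0; 0 0 1]
T3·…·T1 = [3/5 -12/5 0; -4/5 -9/5 0; 0 0 1]
T4·…·T1 = [-3/5 12/5 0; -4/5 -9/5 0; 0 0 1]
T5·…·T1 = [9/5 -36/5 0; 8/5 18/5 0; 0 0 1]
T6·…·T1 = [148/65 -342/65 0; 51/65 396/65 0; 0 0 1]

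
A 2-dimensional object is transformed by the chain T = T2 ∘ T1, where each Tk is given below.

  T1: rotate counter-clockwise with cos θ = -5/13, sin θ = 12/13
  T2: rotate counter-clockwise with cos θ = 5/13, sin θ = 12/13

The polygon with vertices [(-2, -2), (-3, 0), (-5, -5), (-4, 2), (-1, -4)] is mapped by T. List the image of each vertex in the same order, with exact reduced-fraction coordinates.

image vertices: (2, 2), (3, 0), (5, 5), (4, -2), (1, 4)

T1 rotate counter-clockwise with cos θ = -5/13, sin θ = 12/13: (-2, -2) → (34/13, -14/13); (-3, 0) → (15/13, -36/13); (-5, -5) → (85/13, -35/13); (-4, 2) → (-4/13, -58/13); (-1, -4) → (53/13, 8/13)
T2 rotate counter-clockwise with cos θ = 5/13, sin θ = 12/13: (34/13, -14/13) → (2, 2); (15/13, -36/13) → (3, 0); (85/13, -35/13) → (5, 5); (-4/13, -58/13) → (4, -2); (53/13, 8/13) → (1, 4)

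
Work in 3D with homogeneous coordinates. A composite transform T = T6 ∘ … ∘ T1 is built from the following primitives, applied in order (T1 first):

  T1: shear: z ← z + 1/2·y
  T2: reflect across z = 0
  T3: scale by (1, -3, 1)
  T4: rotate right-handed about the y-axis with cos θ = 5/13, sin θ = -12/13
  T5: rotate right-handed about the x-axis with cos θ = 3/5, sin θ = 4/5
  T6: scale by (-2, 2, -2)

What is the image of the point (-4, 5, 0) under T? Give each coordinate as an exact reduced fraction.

T1 shear: z ← z + 1/2·y: (-4, 5, 0) → (-4, 5, 5/2)
T2 reflect across z = 0: (-4, 5, 5/2) → (-4, 5, -5/2)
T3 scale by (1, -3, 1): (-4, 5, -5/2) → (-4, -15, -5/2)
T4 rotate right-handed about the y-axis with cos θ = 5/13, sin θ = -12/13: (-4, -15, -5/2) → (10/13, -15, -121/26)
T5 rotate right-handed about the x-axis with cos θ = 3/5, sin θ = 4/5: (10/13, -15, -121/26) → (10/13, -343/65, -1923/130)
T6 scale by (-2, 2, -2): (10/13, -343/65, -1923/130) → (-20/13, -686/65, 1923/65)

T(p) = (-20/13, -686/65, 1923/65)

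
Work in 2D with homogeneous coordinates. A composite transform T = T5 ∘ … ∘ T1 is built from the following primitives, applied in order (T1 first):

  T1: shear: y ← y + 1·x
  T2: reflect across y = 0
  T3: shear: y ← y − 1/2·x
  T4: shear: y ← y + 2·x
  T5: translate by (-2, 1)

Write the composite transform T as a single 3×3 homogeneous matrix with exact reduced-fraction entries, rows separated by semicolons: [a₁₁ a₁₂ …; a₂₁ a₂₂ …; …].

T1 = [1 0 0; 1 1 0; 0 0 1]
T2·T1 = [1 0 0; -1 -1 0; 0 0 1]
T3·…·T1 = [1 0 0; -3/2 -1 0; 0 0 1]
T4·…·T1 = [1 0 0; 1/2 -1 0; 0 0 1]
T5·…·T1 = [1 0 -2; 1/2 -1 1; 0 0 1]

T = [1 0 -2; 1/2 -1 1; 0 0 1]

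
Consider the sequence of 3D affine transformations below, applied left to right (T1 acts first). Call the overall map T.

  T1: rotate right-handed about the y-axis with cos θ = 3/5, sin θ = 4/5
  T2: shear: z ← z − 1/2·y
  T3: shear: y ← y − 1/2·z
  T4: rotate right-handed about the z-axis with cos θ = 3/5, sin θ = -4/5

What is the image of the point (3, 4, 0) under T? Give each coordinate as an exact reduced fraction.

T1 rotate right-handed about the y-axis with cos θ = 3/5, sin θ = 4/5: (3, 4, 0) → (9/5, 4, -12/5)
T2 shear: z ← z − 1/2·y: (9/5, 4, -12/5) → (9/5, 4, -22/5)
T3 shear: y ← y − 1/2·z: (9/5, 4, -22/5) → (9/5, 31/5, -22/5)
T4 rotate right-handed about the z-axis with cos θ = 3/5, sin θ = -4/5: (9/5, 31/5, -22/5) → (151/25, 57/25, -22/5)

T(p) = (151/25, 57/25, -22/5)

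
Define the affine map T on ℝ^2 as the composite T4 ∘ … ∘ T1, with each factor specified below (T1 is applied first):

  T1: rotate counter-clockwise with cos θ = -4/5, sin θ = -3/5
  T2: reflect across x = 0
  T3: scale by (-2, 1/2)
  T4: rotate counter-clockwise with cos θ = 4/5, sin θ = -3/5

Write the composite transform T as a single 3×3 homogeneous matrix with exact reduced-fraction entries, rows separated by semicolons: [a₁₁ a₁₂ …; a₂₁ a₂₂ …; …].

T = [-73/50 18/25 0; 18/25 -26/25 0; 0 0 1]

T1 = [-4/5 3/5 0; -3/5 -4/5 0; 0 0 1]
T2·T1 = [4/5 -3/5 0; -3/5 -4/5 0; 0 0 1]
T3·…·T1 = [-8/5 6/5 0; -3/10 -2/5 0; 0 0 1]
T4·…·T1 = [-73/50 18/25 0; 18/25 -26/25 0; 0 0 1]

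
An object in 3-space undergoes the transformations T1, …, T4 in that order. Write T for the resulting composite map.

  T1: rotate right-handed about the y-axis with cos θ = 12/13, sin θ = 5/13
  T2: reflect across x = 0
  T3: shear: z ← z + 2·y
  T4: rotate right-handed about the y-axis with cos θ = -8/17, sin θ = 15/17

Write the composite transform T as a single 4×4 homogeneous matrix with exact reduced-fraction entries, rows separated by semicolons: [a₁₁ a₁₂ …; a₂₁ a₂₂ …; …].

T1 = [12/13 0 5/13 0; 0 1 0 0; -5/13 0 12/13 0; 0 0 0 1]
T2·T1 = [-12/13 0 -5/13 0; 0 1 0 0; -5/13 0 12/13 0; 0 0 0 1]
T3·…·T1 = [-12/13 0 -5/13 0; 0 1 0 0; -5/13 2 12/13 0; 0 0 0 1]
T4·…·T1 = [21/221 30/17 220/221 0; 0 1 0 0; 220/221 -16/17 -21/221 0; 0 0 0 1]

T = [21/221 30/17 220/221 0; 0 1 0 0; 220/221 -16/17 -21/221 0; 0 0 0 1]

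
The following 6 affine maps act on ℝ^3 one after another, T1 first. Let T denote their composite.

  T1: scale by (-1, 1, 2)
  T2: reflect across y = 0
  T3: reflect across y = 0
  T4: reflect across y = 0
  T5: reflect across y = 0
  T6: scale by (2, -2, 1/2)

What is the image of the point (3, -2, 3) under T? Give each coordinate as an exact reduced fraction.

T1 scale by (-1, 1, 2): (3, -2, 3) → (-3, -2, 6)
T2 reflect across y = 0: (-3, -2, 6) → (-3, 2, 6)
T3 reflect across y = 0: (-3, 2, 6) → (-3, -2, 6)
T4 reflect across y = 0: (-3, -2, 6) → (-3, 2, 6)
T5 reflect across y = 0: (-3, 2, 6) → (-3, -2, 6)
T6 scale by (2, -2, 1/2): (-3, -2, 6) → (-6, 4, 3)

T(p) = (-6, 4, 3)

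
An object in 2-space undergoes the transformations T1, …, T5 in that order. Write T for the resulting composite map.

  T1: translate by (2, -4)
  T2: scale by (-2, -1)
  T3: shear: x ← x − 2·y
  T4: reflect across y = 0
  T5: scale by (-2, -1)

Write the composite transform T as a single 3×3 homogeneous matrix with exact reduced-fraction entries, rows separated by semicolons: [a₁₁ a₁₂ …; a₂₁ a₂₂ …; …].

T = [4 -4 24; 0 -1 4; 0 0 1]

T1 = [1 0 2; 0 1 -4; 0 0 1]
T2·T1 = [-2 0 -4; 0 -1 4; 0 0 1]
T3·…·T1 = [-2 2 -12; 0 -1 4; 0 0 1]
T4·…·T1 = [-2 2 -12; 0 1 -4; 0 0 1]
T5·…·T1 = [4 -4 24; 0 -1 4; 0 0 1]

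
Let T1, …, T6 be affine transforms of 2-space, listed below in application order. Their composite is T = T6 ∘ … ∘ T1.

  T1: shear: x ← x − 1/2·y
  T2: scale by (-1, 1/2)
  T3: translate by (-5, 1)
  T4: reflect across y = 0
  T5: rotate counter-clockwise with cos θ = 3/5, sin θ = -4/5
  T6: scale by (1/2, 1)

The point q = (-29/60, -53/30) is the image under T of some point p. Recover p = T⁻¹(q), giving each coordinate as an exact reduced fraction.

T1 = [1 -1/2 0; 0 1 0; 0 0 1]
T2·T1 = [-1 1/2 0; 0 1/2 0; 0 0 1]
T3·…·T1 = [-1 1/2 -5; 0 1/2 1; 0 0 1]
T4·…·T1 = [-1 1/2 -5; 0 -1/2 -1; 0 0 1]
T5·…·T1 = [-3/5 -1/10 -19/5; 4/5 -7/10 17/5; 0 0 1]
T6·…·T1 = [-3/10 -1/20 -19/10; 4/5 -7/10 17/5; 0 0 1]
det M = 1/4; M⁻¹ = [-14/5 1/5 -6; -16/5 -6/5 -2; 0 0 1]
M⁻¹ · (-29/60, -53/30)ᵀ = (-5, 5/3)ᵀ

p = (-5, 5/3)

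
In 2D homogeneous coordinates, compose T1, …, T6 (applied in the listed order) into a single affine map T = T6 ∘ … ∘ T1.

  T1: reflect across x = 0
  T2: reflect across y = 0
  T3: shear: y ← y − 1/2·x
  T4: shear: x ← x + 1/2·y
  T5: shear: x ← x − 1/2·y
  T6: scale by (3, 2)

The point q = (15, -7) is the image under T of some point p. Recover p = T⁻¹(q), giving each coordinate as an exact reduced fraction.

p = (-5, 1)

T1 = [-1 0 0; 0 1 0; 0 0 1]
T2·T1 = [-1 0 0; 0 -1 0; 0 0 1]
T3·…·T1 = [-1 0 0; 1/2 -1 0; 0 0 1]
T4·…·T1 = [-3/4 -1/2 0; 1/2 -1 0; 0 0 1]
T5·…·T1 = [-1 0 0; 1/2 -1 0; 0 0 1]
T6·…·T1 = [-3 0 0; 1 -2 0; 0 0 1]
det M = 6; M⁻¹ = [-1/3 0 0; -1/6 -1/2 0; 0 0 1]
M⁻¹ · (15, -7)ᵀ = (-5, 1)ᵀ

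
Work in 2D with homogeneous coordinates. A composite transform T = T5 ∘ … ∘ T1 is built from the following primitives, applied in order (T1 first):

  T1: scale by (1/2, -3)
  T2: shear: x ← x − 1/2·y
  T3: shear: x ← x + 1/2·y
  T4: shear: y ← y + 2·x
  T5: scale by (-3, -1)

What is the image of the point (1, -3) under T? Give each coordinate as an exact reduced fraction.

T1 scale by (1/2, -3): (1, -3) → (1/2, 9)
T2 shear: x ← x − 1/2·y: (1/2, 9) → (-4, 9)
T3 shear: x ← x + 1/2·y: (-4, 9) → (1/2, 9)
T4 shear: y ← y + 2·x: (1/2, 9) → (1/2, 10)
T5 scale by (-3, -1): (1/2, 10) → (-3/2, -10)

T(p) = (-3/2, -10)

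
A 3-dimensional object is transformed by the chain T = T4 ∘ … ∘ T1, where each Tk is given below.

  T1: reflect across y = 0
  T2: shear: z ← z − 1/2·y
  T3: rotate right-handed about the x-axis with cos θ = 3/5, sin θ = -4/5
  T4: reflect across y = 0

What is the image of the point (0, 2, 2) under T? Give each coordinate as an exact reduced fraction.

T(p) = (0, -6/5, 17/5)

T1 reflect across y = 0: (0, 2, 2) → (0, -2, 2)
T2 shear: z ← z − 1/2·y: (0, -2, 2) → (0, -2, 3)
T3 rotate right-handed about the x-axis with cos θ = 3/5, sin θ = -4/5: (0, -2, 3) → (0, 6/5, 17/5)
T4 reflect across y = 0: (0, 6/5, 17/5) → (0, -6/5, 17/5)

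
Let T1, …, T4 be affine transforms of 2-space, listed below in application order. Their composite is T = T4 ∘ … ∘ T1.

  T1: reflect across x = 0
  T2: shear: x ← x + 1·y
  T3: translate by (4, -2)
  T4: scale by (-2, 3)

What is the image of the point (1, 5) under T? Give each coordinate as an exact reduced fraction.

T1 reflect across x = 0: (1, 5) → (-1, 5)
T2 shear: x ← x + 1·y: (-1, 5) → (4, 5)
T3 translate by (4, -2): (4, 5) → (8, 3)
T4 scale by (-2, 3): (8, 3) → (-16, 9)

T(p) = (-16, 9)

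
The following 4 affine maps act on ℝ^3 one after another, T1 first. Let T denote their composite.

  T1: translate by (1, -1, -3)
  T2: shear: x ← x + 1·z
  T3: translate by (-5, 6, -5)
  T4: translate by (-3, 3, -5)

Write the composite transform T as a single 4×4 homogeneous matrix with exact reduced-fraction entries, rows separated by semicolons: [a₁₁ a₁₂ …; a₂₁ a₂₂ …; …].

T = [1 0 1 -10; 0 1 0 8; 0 0 1 -13; 0 0 0 1]

T1 = [1 0 0 1; 0 1 0 -1; 0 0 1 -3; 0 0 0 1]
T2·T1 = [1 0 1 -2; 0 1 0 -1; 0 0 1 -3; 0 0 0 1]
T3·…·T1 = [1 0 1 -7; 0 1 0 5; 0 0 1 -8; 0 0 0 1]
T4·…·T1 = [1 0 1 -10; 0 1 0 8; 0 0 1 -13; 0 0 0 1]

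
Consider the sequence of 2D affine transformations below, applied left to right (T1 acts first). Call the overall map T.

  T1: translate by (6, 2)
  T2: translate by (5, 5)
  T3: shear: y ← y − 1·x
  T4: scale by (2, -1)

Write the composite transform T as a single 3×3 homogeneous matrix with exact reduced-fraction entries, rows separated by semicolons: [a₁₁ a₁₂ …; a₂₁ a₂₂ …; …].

T = [2 0 22; 1 -1 4; 0 0 1]

T1 = [1 0 6; 0 1 2; 0 0 1]
T2·T1 = [1 0 11; 0 1 7; 0 0 1]
T3·…·T1 = [1 0 11; -1 1 -4; 0 0 1]
T4·…·T1 = [2 0 22; 1 -1 4; 0 0 1]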